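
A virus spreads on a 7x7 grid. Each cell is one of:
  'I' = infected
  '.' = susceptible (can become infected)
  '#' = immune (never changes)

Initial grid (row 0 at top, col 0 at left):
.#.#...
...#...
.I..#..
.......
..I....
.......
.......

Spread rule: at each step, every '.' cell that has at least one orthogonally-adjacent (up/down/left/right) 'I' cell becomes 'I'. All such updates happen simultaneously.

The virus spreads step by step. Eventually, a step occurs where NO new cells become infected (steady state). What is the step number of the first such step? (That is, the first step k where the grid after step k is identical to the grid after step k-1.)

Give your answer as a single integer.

Answer: 9

Derivation:
Step 0 (initial): 2 infected
Step 1: +8 new -> 10 infected
Step 2: +10 new -> 20 infected
Step 3: +8 new -> 28 infected
Step 4: +5 new -> 33 infected
Step 5: +4 new -> 37 infected
Step 6: +3 new -> 40 infected
Step 7: +3 new -> 43 infected
Step 8: +2 new -> 45 infected
Step 9: +0 new -> 45 infected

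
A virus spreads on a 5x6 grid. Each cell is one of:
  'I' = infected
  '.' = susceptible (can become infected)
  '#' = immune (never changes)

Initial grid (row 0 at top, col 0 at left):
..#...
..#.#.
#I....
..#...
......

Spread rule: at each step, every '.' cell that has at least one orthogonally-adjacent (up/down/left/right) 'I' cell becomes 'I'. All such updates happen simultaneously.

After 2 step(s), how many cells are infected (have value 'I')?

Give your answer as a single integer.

Step 0 (initial): 1 infected
Step 1: +3 new -> 4 infected
Step 2: +5 new -> 9 infected

Answer: 9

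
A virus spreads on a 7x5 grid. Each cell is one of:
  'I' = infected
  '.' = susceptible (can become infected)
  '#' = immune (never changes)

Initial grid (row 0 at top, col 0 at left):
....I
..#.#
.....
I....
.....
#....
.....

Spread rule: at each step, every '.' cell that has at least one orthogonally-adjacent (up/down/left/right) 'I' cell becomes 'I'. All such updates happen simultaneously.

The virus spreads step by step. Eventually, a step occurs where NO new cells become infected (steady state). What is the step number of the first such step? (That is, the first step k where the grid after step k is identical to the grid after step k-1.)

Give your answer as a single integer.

Answer: 8

Derivation:
Step 0 (initial): 2 infected
Step 1: +4 new -> 6 infected
Step 2: +6 new -> 12 infected
Step 3: +8 new -> 20 infected
Step 4: +5 new -> 25 infected
Step 5: +4 new -> 29 infected
Step 6: +2 new -> 31 infected
Step 7: +1 new -> 32 infected
Step 8: +0 new -> 32 infected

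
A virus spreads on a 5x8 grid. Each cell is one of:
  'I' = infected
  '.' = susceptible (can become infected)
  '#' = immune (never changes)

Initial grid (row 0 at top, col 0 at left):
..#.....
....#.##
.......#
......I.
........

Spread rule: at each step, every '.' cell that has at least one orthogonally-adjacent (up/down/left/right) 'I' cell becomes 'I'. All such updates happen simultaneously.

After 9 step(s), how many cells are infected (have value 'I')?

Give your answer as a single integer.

Step 0 (initial): 1 infected
Step 1: +4 new -> 5 infected
Step 2: +4 new -> 9 infected
Step 3: +4 new -> 13 infected
Step 4: +4 new -> 17 infected
Step 5: +6 new -> 23 infected
Step 6: +6 new -> 29 infected
Step 7: +3 new -> 32 infected
Step 8: +2 new -> 34 infected
Step 9: +1 new -> 35 infected

Answer: 35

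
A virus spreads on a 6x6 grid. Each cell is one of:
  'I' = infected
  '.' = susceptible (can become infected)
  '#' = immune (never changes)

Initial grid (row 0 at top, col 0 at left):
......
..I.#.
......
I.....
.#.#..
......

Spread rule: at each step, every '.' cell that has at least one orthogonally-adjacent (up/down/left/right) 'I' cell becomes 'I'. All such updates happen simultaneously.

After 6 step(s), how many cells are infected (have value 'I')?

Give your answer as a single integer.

Answer: 32

Derivation:
Step 0 (initial): 2 infected
Step 1: +7 new -> 9 infected
Step 2: +7 new -> 16 infected
Step 3: +6 new -> 22 infected
Step 4: +4 new -> 26 infected
Step 5: +4 new -> 30 infected
Step 6: +2 new -> 32 infected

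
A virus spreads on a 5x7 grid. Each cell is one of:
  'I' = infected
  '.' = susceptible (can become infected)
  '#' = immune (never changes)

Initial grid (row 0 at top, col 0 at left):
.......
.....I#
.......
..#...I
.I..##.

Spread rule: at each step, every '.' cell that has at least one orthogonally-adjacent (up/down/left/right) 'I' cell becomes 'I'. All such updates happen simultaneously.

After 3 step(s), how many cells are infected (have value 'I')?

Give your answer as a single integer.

Answer: 27

Derivation:
Step 0 (initial): 3 infected
Step 1: +9 new -> 12 infected
Step 2: +8 new -> 20 infected
Step 3: +7 new -> 27 infected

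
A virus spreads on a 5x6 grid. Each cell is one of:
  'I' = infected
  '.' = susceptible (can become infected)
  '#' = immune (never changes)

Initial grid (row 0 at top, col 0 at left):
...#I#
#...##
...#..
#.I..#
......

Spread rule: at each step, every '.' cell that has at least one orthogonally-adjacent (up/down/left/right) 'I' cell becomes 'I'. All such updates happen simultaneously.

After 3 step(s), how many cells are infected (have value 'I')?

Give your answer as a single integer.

Answer: 18

Derivation:
Step 0 (initial): 2 infected
Step 1: +4 new -> 6 infected
Step 2: +5 new -> 11 infected
Step 3: +7 new -> 18 infected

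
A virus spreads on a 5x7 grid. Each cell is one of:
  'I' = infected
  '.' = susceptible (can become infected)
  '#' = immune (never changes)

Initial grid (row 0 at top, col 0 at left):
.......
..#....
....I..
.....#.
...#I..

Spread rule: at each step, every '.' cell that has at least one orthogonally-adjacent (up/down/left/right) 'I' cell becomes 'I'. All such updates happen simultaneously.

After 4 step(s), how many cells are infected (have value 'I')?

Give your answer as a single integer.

Step 0 (initial): 2 infected
Step 1: +5 new -> 7 infected
Step 2: +7 new -> 14 infected
Step 3: +6 new -> 20 infected
Step 4: +6 new -> 26 infected

Answer: 26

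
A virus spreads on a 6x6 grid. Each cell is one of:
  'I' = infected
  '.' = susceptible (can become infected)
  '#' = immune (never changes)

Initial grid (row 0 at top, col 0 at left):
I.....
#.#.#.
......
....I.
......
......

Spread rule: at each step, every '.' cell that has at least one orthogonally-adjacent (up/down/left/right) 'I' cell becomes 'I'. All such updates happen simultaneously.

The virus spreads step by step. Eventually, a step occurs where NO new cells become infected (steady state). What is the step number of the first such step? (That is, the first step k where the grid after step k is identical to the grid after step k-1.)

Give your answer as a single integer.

Step 0 (initial): 2 infected
Step 1: +5 new -> 7 infected
Step 2: +8 new -> 15 infected
Step 3: +9 new -> 24 infected
Step 4: +6 new -> 30 infected
Step 5: +2 new -> 32 infected
Step 6: +1 new -> 33 infected
Step 7: +0 new -> 33 infected

Answer: 7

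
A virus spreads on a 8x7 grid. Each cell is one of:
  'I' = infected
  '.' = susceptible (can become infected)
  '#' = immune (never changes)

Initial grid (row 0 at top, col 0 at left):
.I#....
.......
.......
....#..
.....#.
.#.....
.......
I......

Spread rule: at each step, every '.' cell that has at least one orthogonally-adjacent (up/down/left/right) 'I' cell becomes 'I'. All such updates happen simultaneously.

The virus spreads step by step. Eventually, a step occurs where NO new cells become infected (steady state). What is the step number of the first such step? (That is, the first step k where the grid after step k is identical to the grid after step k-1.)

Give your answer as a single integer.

Answer: 10

Derivation:
Step 0 (initial): 2 infected
Step 1: +4 new -> 6 infected
Step 2: +6 new -> 12 infected
Step 3: +7 new -> 19 infected
Step 4: +9 new -> 28 infected
Step 5: +8 new -> 36 infected
Step 6: +7 new -> 43 infected
Step 7: +6 new -> 49 infected
Step 8: +2 new -> 51 infected
Step 9: +1 new -> 52 infected
Step 10: +0 new -> 52 infected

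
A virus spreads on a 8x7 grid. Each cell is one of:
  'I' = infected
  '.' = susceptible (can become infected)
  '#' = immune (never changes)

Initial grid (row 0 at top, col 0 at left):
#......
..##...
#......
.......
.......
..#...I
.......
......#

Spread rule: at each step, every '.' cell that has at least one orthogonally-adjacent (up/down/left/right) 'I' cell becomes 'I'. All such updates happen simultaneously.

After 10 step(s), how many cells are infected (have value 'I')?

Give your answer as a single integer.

Step 0 (initial): 1 infected
Step 1: +3 new -> 4 infected
Step 2: +4 new -> 8 infected
Step 3: +6 new -> 14 infected
Step 4: +6 new -> 20 infected
Step 5: +7 new -> 27 infected
Step 6: +7 new -> 34 infected
Step 7: +7 new -> 41 infected
Step 8: +5 new -> 46 infected
Step 9: +2 new -> 48 infected
Step 10: +2 new -> 50 infected

Answer: 50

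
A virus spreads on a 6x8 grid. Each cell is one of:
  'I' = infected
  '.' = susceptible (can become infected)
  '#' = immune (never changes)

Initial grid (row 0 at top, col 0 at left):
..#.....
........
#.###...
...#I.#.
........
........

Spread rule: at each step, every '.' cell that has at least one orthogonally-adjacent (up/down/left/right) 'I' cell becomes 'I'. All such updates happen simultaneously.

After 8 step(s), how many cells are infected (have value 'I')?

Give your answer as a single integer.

Step 0 (initial): 1 infected
Step 1: +2 new -> 3 infected
Step 2: +4 new -> 7 infected
Step 3: +6 new -> 13 infected
Step 4: +9 new -> 22 infected
Step 5: +9 new -> 31 infected
Step 6: +6 new -> 37 infected
Step 7: +1 new -> 38 infected
Step 8: +2 new -> 40 infected

Answer: 40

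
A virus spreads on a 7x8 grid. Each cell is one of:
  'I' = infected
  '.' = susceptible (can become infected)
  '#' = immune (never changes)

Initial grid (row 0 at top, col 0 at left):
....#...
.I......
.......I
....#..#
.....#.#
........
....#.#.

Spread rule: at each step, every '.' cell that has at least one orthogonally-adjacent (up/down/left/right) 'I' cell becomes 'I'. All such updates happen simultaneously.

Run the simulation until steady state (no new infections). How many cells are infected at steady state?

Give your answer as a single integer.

Answer: 49

Derivation:
Step 0 (initial): 2 infected
Step 1: +6 new -> 8 infected
Step 2: +10 new -> 18 infected
Step 3: +11 new -> 29 infected
Step 4: +6 new -> 35 infected
Step 5: +6 new -> 41 infected
Step 6: +7 new -> 48 infected
Step 7: +1 new -> 49 infected
Step 8: +0 new -> 49 infected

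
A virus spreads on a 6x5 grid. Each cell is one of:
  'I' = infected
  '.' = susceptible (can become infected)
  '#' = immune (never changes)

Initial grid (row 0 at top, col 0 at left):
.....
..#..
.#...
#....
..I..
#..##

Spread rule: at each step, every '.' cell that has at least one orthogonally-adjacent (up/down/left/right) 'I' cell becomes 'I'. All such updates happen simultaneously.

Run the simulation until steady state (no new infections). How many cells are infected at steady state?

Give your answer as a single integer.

Step 0 (initial): 1 infected
Step 1: +4 new -> 5 infected
Step 2: +6 new -> 11 infected
Step 3: +2 new -> 13 infected
Step 4: +2 new -> 15 infected
Step 5: +2 new -> 17 infected
Step 6: +2 new -> 19 infected
Step 7: +1 new -> 20 infected
Step 8: +2 new -> 22 infected
Step 9: +1 new -> 23 infected
Step 10: +1 new -> 24 infected
Step 11: +0 new -> 24 infected

Answer: 24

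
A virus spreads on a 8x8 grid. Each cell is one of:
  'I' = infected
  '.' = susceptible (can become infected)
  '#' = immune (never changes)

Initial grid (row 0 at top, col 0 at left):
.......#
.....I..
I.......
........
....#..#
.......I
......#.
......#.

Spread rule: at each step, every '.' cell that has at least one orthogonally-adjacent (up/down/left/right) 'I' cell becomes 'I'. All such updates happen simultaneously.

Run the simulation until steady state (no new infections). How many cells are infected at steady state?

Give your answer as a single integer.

Answer: 59

Derivation:
Step 0 (initial): 3 infected
Step 1: +9 new -> 12 infected
Step 2: +15 new -> 27 infected
Step 3: +13 new -> 40 infected
Step 4: +9 new -> 49 infected
Step 5: +6 new -> 55 infected
Step 6: +3 new -> 58 infected
Step 7: +1 new -> 59 infected
Step 8: +0 new -> 59 infected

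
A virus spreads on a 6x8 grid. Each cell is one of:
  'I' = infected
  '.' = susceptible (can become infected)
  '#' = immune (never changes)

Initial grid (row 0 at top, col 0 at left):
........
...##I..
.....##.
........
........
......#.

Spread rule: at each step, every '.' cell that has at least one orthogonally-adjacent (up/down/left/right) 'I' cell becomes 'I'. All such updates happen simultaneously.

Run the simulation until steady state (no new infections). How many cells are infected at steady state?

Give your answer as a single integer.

Step 0 (initial): 1 infected
Step 1: +2 new -> 3 infected
Step 2: +3 new -> 6 infected
Step 3: +3 new -> 9 infected
Step 4: +2 new -> 11 infected
Step 5: +4 new -> 15 infected
Step 6: +6 new -> 21 infected
Step 7: +6 new -> 27 infected
Step 8: +7 new -> 34 infected
Step 9: +5 new -> 39 infected
Step 10: +3 new -> 42 infected
Step 11: +1 new -> 43 infected
Step 12: +0 new -> 43 infected

Answer: 43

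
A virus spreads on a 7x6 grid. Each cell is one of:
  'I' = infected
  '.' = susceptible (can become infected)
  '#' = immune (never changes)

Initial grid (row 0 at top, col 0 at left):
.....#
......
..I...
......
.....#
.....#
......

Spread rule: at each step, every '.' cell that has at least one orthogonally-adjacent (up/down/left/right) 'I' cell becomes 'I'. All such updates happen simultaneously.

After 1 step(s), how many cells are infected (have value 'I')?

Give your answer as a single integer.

Answer: 5

Derivation:
Step 0 (initial): 1 infected
Step 1: +4 new -> 5 infected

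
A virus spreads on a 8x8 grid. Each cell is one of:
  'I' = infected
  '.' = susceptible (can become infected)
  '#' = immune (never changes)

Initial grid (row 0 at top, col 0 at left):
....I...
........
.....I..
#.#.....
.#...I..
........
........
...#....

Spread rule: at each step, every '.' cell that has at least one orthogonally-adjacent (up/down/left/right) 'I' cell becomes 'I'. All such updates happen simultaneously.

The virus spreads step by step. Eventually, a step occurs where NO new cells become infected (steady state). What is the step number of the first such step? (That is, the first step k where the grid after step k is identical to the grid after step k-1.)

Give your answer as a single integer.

Step 0 (initial): 3 infected
Step 1: +10 new -> 13 infected
Step 2: +13 new -> 26 infected
Step 3: +13 new -> 39 infected
Step 4: +8 new -> 47 infected
Step 5: +6 new -> 53 infected
Step 6: +3 new -> 56 infected
Step 7: +3 new -> 59 infected
Step 8: +1 new -> 60 infected
Step 9: +0 new -> 60 infected

Answer: 9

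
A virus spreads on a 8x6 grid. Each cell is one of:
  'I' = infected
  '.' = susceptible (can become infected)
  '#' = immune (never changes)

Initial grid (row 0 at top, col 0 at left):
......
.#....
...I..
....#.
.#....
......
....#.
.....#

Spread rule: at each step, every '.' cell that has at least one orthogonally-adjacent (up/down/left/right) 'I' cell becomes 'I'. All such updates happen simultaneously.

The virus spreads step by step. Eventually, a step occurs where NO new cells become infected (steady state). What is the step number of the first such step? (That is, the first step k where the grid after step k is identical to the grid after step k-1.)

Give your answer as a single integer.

Step 0 (initial): 1 infected
Step 1: +4 new -> 5 infected
Step 2: +7 new -> 12 infected
Step 3: +9 new -> 21 infected
Step 4: +8 new -> 29 infected
Step 5: +6 new -> 35 infected
Step 6: +5 new -> 40 infected
Step 7: +2 new -> 42 infected
Step 8: +1 new -> 43 infected
Step 9: +0 new -> 43 infected

Answer: 9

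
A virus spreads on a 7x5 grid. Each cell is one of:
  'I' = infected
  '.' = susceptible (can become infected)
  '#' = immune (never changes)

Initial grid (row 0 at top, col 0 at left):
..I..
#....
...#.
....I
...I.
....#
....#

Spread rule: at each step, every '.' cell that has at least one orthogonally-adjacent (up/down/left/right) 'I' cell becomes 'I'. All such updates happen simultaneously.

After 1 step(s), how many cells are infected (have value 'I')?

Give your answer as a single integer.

Answer: 11

Derivation:
Step 0 (initial): 3 infected
Step 1: +8 new -> 11 infected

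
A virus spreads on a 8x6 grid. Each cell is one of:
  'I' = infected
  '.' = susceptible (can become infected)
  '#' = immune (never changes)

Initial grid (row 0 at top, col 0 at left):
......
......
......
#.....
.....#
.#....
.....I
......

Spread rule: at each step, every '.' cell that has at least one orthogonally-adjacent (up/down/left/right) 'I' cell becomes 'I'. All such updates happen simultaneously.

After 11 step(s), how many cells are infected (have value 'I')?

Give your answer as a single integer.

Step 0 (initial): 1 infected
Step 1: +3 new -> 4 infected
Step 2: +3 new -> 7 infected
Step 3: +4 new -> 11 infected
Step 4: +5 new -> 16 infected
Step 5: +6 new -> 22 infected
Step 6: +7 new -> 29 infected
Step 7: +6 new -> 35 infected
Step 8: +4 new -> 39 infected
Step 9: +3 new -> 42 infected
Step 10: +2 new -> 44 infected
Step 11: +1 new -> 45 infected

Answer: 45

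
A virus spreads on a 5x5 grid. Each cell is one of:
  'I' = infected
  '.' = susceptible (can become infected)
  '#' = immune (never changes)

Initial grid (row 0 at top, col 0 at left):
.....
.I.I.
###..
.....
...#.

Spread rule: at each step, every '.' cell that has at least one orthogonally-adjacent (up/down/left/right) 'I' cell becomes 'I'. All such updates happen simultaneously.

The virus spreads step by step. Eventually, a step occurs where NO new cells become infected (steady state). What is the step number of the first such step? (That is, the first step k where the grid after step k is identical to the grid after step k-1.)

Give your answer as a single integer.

Step 0 (initial): 2 infected
Step 1: +6 new -> 8 infected
Step 2: +5 new -> 13 infected
Step 3: +2 new -> 15 infected
Step 4: +3 new -> 18 infected
Step 5: +2 new -> 20 infected
Step 6: +1 new -> 21 infected
Step 7: +0 new -> 21 infected

Answer: 7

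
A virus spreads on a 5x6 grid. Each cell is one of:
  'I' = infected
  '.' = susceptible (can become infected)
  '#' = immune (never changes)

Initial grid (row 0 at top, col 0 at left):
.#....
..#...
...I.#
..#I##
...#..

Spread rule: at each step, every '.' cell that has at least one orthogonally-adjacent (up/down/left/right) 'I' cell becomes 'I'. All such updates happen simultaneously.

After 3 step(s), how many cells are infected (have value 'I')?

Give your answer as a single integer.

Step 0 (initial): 2 infected
Step 1: +3 new -> 5 infected
Step 2: +3 new -> 8 infected
Step 3: +6 new -> 14 infected

Answer: 14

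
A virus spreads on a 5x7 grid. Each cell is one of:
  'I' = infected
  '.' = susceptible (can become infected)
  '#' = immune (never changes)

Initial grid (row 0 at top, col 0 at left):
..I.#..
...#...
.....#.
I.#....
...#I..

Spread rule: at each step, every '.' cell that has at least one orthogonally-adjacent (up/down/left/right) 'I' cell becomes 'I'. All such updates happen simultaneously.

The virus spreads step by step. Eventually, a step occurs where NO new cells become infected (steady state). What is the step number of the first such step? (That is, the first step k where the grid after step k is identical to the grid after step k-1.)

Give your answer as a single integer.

Answer: 7

Derivation:
Step 0 (initial): 3 infected
Step 1: +8 new -> 11 infected
Step 2: +10 new -> 21 infected
Step 3: +4 new -> 25 infected
Step 4: +2 new -> 27 infected
Step 5: +2 new -> 29 infected
Step 6: +1 new -> 30 infected
Step 7: +0 new -> 30 infected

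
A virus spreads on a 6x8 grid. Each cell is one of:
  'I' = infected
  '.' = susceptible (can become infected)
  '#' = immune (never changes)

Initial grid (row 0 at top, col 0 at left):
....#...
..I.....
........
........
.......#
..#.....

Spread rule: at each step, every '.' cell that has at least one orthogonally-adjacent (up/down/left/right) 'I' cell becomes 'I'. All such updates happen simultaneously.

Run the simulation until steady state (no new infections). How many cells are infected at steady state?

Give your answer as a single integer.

Answer: 45

Derivation:
Step 0 (initial): 1 infected
Step 1: +4 new -> 5 infected
Step 2: +7 new -> 12 infected
Step 3: +7 new -> 19 infected
Step 4: +7 new -> 26 infected
Step 5: +8 new -> 34 infected
Step 6: +6 new -> 40 infected
Step 7: +3 new -> 43 infected
Step 8: +1 new -> 44 infected
Step 9: +1 new -> 45 infected
Step 10: +0 new -> 45 infected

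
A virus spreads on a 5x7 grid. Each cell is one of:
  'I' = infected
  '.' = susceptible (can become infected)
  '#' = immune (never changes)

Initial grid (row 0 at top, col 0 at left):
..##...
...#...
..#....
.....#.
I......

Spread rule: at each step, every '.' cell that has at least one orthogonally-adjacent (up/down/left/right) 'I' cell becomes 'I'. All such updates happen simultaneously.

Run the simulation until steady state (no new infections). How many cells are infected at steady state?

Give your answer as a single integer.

Step 0 (initial): 1 infected
Step 1: +2 new -> 3 infected
Step 2: +3 new -> 6 infected
Step 3: +4 new -> 10 infected
Step 4: +4 new -> 14 infected
Step 5: +5 new -> 19 infected
Step 6: +2 new -> 21 infected
Step 7: +3 new -> 24 infected
Step 8: +3 new -> 27 infected
Step 9: +2 new -> 29 infected
Step 10: +1 new -> 30 infected
Step 11: +0 new -> 30 infected

Answer: 30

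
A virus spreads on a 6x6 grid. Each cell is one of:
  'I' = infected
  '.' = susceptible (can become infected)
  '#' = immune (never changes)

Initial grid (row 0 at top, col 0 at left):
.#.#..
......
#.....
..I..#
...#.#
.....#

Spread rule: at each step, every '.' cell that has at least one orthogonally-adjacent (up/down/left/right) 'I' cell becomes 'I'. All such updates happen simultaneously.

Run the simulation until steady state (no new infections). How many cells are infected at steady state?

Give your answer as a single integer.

Answer: 29

Derivation:
Step 0 (initial): 1 infected
Step 1: +4 new -> 5 infected
Step 2: +7 new -> 12 infected
Step 3: +8 new -> 20 infected
Step 4: +5 new -> 25 infected
Step 5: +3 new -> 28 infected
Step 6: +1 new -> 29 infected
Step 7: +0 new -> 29 infected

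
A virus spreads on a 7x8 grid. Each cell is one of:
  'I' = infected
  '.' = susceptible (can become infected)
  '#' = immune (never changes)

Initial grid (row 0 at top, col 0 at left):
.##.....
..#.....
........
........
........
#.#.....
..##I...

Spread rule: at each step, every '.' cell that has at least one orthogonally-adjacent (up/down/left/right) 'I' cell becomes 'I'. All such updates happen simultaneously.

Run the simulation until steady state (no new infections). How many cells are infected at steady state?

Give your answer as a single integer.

Answer: 49

Derivation:
Step 0 (initial): 1 infected
Step 1: +2 new -> 3 infected
Step 2: +4 new -> 7 infected
Step 3: +5 new -> 12 infected
Step 4: +6 new -> 18 infected
Step 5: +7 new -> 25 infected
Step 6: +9 new -> 34 infected
Step 7: +7 new -> 41 infected
Step 8: +5 new -> 46 infected
Step 9: +2 new -> 48 infected
Step 10: +1 new -> 49 infected
Step 11: +0 new -> 49 infected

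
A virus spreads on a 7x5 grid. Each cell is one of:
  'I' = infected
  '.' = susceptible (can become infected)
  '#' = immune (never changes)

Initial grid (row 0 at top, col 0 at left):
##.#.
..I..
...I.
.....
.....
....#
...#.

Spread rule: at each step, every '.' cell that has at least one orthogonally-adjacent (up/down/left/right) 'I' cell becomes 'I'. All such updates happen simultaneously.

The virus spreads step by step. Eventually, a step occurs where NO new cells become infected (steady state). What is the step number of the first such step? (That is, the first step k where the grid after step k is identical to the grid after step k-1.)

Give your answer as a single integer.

Answer: 8

Derivation:
Step 0 (initial): 2 infected
Step 1: +6 new -> 8 infected
Step 2: +6 new -> 14 infected
Step 3: +6 new -> 20 infected
Step 4: +3 new -> 23 infected
Step 5: +3 new -> 26 infected
Step 6: +2 new -> 28 infected
Step 7: +1 new -> 29 infected
Step 8: +0 new -> 29 infected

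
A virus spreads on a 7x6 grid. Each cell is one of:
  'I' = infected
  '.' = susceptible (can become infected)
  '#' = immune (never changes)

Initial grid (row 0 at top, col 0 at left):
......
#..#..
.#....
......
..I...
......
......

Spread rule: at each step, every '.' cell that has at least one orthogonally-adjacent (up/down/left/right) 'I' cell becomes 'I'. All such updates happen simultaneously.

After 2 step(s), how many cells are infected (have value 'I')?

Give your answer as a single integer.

Step 0 (initial): 1 infected
Step 1: +4 new -> 5 infected
Step 2: +8 new -> 13 infected

Answer: 13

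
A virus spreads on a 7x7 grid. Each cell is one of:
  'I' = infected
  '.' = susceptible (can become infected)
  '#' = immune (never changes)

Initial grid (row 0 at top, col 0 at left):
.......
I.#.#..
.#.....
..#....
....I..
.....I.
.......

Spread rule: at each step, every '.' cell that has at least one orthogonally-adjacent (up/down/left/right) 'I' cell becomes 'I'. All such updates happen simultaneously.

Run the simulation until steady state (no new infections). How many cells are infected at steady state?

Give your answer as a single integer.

Step 0 (initial): 3 infected
Step 1: +9 new -> 12 infected
Step 2: +10 new -> 22 infected
Step 3: +9 new -> 31 infected
Step 4: +8 new -> 39 infected
Step 5: +5 new -> 44 infected
Step 6: +1 new -> 45 infected
Step 7: +0 new -> 45 infected

Answer: 45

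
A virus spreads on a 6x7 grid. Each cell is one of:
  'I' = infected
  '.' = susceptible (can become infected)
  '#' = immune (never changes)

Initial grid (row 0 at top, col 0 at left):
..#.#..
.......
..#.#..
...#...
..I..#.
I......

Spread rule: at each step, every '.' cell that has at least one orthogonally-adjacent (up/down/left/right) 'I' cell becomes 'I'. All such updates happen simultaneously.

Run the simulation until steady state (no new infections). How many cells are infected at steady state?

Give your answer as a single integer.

Step 0 (initial): 2 infected
Step 1: +6 new -> 8 infected
Step 2: +4 new -> 12 infected
Step 3: +4 new -> 16 infected
Step 4: +4 new -> 20 infected
Step 5: +6 new -> 26 infected
Step 6: +4 new -> 30 infected
Step 7: +5 new -> 35 infected
Step 8: +1 new -> 36 infected
Step 9: +0 new -> 36 infected

Answer: 36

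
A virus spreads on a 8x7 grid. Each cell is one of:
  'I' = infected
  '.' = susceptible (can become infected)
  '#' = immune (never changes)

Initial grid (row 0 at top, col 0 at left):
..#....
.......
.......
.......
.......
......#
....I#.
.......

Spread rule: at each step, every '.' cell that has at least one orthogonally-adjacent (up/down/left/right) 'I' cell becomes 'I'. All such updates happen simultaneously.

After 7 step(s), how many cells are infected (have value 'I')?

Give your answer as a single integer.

Step 0 (initial): 1 infected
Step 1: +3 new -> 4 infected
Step 2: +6 new -> 10 infected
Step 3: +7 new -> 17 infected
Step 4: +9 new -> 26 infected
Step 5: +8 new -> 34 infected
Step 6: +7 new -> 41 infected
Step 7: +6 new -> 47 infected

Answer: 47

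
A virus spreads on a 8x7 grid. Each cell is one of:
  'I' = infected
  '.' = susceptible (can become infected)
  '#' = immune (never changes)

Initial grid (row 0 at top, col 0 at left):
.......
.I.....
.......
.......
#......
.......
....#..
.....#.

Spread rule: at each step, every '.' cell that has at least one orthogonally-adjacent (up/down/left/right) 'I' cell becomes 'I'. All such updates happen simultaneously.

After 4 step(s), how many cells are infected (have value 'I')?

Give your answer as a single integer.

Answer: 23

Derivation:
Step 0 (initial): 1 infected
Step 1: +4 new -> 5 infected
Step 2: +6 new -> 11 infected
Step 3: +6 new -> 17 infected
Step 4: +6 new -> 23 infected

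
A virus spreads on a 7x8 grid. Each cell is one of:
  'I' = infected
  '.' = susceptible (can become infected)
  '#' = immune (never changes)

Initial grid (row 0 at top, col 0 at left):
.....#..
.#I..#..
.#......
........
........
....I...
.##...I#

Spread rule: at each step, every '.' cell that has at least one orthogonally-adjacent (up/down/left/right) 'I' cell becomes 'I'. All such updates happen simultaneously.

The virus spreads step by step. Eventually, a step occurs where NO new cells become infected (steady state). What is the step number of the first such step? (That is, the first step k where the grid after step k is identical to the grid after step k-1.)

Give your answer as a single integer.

Step 0 (initial): 3 infected
Step 1: +9 new -> 12 infected
Step 2: +12 new -> 24 infected
Step 3: +10 new -> 34 infected
Step 4: +7 new -> 41 infected
Step 5: +5 new -> 46 infected
Step 6: +2 new -> 48 infected
Step 7: +1 new -> 49 infected
Step 8: +0 new -> 49 infected

Answer: 8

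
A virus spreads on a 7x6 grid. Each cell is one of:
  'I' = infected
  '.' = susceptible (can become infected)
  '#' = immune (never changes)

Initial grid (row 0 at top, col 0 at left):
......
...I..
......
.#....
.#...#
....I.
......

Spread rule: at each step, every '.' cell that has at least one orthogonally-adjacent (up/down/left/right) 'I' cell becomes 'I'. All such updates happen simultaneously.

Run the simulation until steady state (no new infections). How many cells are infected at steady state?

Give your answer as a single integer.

Step 0 (initial): 2 infected
Step 1: +8 new -> 10 infected
Step 2: +12 new -> 22 infected
Step 3: +10 new -> 32 infected
Step 4: +4 new -> 36 infected
Step 5: +3 new -> 39 infected
Step 6: +0 new -> 39 infected

Answer: 39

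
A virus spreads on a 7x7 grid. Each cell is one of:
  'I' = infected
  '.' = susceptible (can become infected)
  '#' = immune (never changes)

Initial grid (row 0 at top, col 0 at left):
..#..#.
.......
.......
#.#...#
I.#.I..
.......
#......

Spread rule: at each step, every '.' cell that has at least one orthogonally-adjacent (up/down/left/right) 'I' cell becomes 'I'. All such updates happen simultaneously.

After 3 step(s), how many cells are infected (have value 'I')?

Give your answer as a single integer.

Answer: 26

Derivation:
Step 0 (initial): 2 infected
Step 1: +6 new -> 8 infected
Step 2: +9 new -> 17 infected
Step 3: +9 new -> 26 infected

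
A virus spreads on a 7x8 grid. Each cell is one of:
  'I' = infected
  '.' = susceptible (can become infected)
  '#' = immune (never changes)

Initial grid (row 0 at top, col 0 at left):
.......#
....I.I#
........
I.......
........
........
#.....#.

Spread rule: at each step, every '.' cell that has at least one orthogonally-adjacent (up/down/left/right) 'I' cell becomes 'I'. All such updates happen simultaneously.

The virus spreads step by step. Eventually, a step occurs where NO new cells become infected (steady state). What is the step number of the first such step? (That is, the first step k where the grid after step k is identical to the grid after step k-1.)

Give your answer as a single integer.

Answer: 7

Derivation:
Step 0 (initial): 3 infected
Step 1: +9 new -> 12 infected
Step 2: +13 new -> 25 infected
Step 3: +11 new -> 36 infected
Step 4: +8 new -> 44 infected
Step 5: +5 new -> 49 infected
Step 6: +3 new -> 52 infected
Step 7: +0 new -> 52 infected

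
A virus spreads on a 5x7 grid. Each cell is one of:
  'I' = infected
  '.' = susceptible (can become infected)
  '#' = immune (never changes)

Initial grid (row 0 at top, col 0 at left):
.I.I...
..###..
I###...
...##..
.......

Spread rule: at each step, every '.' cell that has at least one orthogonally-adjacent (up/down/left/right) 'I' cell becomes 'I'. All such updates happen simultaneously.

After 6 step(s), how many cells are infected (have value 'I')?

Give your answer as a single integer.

Answer: 26

Derivation:
Step 0 (initial): 3 infected
Step 1: +6 new -> 9 infected
Step 2: +3 new -> 12 infected
Step 3: +4 new -> 16 infected
Step 4: +3 new -> 19 infected
Step 5: +4 new -> 23 infected
Step 6: +3 new -> 26 infected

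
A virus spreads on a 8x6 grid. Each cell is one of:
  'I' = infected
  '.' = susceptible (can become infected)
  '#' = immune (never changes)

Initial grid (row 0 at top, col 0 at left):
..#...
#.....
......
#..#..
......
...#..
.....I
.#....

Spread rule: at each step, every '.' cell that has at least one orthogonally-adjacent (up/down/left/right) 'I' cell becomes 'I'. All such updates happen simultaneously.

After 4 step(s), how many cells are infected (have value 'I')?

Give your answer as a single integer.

Answer: 18

Derivation:
Step 0 (initial): 1 infected
Step 1: +3 new -> 4 infected
Step 2: +4 new -> 8 infected
Step 3: +4 new -> 12 infected
Step 4: +6 new -> 18 infected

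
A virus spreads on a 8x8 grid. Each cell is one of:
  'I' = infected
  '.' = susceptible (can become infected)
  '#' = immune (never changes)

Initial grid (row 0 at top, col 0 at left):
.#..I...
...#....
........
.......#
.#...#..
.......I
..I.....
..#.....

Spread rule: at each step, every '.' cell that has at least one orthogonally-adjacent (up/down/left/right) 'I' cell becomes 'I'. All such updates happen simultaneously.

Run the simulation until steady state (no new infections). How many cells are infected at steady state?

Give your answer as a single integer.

Answer: 58

Derivation:
Step 0 (initial): 3 infected
Step 1: +9 new -> 12 infected
Step 2: +15 new -> 27 infected
Step 3: +15 new -> 42 infected
Step 4: +10 new -> 52 infected
Step 5: +4 new -> 56 infected
Step 6: +2 new -> 58 infected
Step 7: +0 new -> 58 infected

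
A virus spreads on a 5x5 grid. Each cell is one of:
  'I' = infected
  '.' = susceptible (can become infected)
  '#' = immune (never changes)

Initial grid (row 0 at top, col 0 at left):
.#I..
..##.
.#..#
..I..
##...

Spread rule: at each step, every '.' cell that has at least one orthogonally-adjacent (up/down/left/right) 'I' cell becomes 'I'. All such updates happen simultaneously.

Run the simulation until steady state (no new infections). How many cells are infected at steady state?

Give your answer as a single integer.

Answer: 18

Derivation:
Step 0 (initial): 2 infected
Step 1: +5 new -> 7 infected
Step 2: +5 new -> 12 infected
Step 3: +3 new -> 15 infected
Step 4: +1 new -> 16 infected
Step 5: +2 new -> 18 infected
Step 6: +0 new -> 18 infected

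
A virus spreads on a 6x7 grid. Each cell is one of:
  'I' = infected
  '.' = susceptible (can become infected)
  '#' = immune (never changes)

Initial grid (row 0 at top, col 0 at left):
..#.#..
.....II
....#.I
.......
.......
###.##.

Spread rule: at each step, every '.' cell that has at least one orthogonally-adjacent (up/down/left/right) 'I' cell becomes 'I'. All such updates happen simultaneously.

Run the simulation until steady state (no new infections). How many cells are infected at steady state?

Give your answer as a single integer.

Answer: 34

Derivation:
Step 0 (initial): 3 infected
Step 1: +5 new -> 8 infected
Step 2: +3 new -> 11 infected
Step 3: +6 new -> 17 infected
Step 4: +4 new -> 21 infected
Step 5: +5 new -> 26 infected
Step 6: +5 new -> 31 infected
Step 7: +2 new -> 33 infected
Step 8: +1 new -> 34 infected
Step 9: +0 new -> 34 infected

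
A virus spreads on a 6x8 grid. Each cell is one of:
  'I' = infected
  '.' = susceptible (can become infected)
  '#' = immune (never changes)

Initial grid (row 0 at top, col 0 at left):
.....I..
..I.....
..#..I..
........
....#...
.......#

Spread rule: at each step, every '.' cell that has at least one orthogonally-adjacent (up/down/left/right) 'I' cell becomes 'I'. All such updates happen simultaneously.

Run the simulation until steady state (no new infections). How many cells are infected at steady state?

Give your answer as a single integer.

Answer: 45

Derivation:
Step 0 (initial): 3 infected
Step 1: +9 new -> 12 infected
Step 2: +12 new -> 24 infected
Step 3: +8 new -> 32 infected
Step 4: +7 new -> 39 infected
Step 5: +4 new -> 43 infected
Step 6: +2 new -> 45 infected
Step 7: +0 new -> 45 infected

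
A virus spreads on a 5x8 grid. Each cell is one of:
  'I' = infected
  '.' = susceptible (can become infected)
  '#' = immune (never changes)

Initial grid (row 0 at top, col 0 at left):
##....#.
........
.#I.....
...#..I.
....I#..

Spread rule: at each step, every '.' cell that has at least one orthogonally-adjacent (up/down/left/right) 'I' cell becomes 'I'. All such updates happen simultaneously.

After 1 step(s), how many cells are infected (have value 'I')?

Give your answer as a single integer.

Step 0 (initial): 3 infected
Step 1: +9 new -> 12 infected

Answer: 12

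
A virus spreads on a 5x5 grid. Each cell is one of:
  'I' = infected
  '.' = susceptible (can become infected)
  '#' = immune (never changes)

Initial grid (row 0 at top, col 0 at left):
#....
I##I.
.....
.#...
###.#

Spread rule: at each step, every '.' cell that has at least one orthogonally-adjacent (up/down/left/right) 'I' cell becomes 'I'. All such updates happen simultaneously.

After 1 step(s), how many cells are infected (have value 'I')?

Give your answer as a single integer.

Answer: 6

Derivation:
Step 0 (initial): 2 infected
Step 1: +4 new -> 6 infected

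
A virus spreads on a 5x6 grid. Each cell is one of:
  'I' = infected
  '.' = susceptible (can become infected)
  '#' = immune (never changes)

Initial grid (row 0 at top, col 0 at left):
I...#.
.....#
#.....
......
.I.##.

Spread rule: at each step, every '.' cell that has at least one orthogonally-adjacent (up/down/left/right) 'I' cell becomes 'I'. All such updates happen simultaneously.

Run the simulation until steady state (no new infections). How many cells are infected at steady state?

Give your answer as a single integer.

Step 0 (initial): 2 infected
Step 1: +5 new -> 7 infected
Step 2: +5 new -> 12 infected
Step 3: +4 new -> 16 infected
Step 4: +3 new -> 19 infected
Step 5: +3 new -> 22 infected
Step 6: +2 new -> 24 infected
Step 7: +0 new -> 24 infected

Answer: 24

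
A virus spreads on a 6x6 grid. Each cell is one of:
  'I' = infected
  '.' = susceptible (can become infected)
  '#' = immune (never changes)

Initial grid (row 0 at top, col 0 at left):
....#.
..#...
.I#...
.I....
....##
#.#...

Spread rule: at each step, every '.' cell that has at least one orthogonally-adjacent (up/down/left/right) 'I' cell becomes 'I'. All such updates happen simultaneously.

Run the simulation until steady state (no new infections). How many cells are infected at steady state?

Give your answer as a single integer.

Answer: 29

Derivation:
Step 0 (initial): 2 infected
Step 1: +5 new -> 7 infected
Step 2: +6 new -> 13 infected
Step 3: +5 new -> 18 infected
Step 4: +5 new -> 23 infected
Step 5: +3 new -> 26 infected
Step 6: +2 new -> 28 infected
Step 7: +1 new -> 29 infected
Step 8: +0 new -> 29 infected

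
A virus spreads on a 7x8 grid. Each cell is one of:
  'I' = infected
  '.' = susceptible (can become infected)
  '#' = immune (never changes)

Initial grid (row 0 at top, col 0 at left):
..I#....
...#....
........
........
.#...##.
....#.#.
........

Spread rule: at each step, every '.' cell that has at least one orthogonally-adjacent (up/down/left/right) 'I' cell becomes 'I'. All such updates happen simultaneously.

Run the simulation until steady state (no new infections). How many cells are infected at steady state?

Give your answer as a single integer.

Answer: 49

Derivation:
Step 0 (initial): 1 infected
Step 1: +2 new -> 3 infected
Step 2: +3 new -> 6 infected
Step 3: +4 new -> 10 infected
Step 4: +5 new -> 15 infected
Step 5: +6 new -> 21 infected
Step 6: +9 new -> 30 infected
Step 7: +7 new -> 37 infected
Step 8: +5 new -> 42 infected
Step 9: +3 new -> 45 infected
Step 10: +3 new -> 48 infected
Step 11: +1 new -> 49 infected
Step 12: +0 new -> 49 infected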